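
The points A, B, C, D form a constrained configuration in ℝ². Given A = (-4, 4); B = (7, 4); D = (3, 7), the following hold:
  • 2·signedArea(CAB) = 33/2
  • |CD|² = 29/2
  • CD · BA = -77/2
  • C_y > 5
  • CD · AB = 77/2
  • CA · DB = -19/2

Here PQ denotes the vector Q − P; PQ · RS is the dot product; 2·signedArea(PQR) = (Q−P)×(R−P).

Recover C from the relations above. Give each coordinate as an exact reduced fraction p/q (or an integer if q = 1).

1. C_x = -1/2  [CD · BA = -77/2 ∩ 2·signedArea(CAB) = 33/2]
2. C_y = 11/2  [CD · BA = -77/2 ∩ 2·signedArea(CAB) = 33/2]
   → C = (-1/2, 11/2)

C = (-1/2, 11/2)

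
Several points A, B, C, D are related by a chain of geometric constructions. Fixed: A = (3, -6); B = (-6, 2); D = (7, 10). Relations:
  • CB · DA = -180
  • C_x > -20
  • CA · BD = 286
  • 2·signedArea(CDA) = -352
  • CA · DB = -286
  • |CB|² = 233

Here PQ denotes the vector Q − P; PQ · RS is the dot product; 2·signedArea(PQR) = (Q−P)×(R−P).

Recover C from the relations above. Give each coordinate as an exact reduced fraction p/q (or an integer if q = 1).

C = (-19, -6)

1. C_x = -19  [CB · DA = -180 ∩ CA · BD = 286]
2. C_y = -6  [CB · DA = -180 ∩ CA · BD = 286]
   → C = (-19, -6)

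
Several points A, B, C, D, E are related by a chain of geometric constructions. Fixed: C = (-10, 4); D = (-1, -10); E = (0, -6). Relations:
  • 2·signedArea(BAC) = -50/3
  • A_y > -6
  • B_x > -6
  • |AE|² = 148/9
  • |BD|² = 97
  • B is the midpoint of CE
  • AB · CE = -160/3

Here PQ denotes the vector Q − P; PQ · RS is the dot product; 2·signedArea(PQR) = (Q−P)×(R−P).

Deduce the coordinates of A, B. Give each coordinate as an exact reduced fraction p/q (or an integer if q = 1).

1. B_x = -5  [B is the midpoint of CE]
2. B_y = -1  [B is the midpoint of CE]
   → B = (-5, -1)
3. A_x = -4  [AB · CE = -160/3 ∩ 2·signedArea(BAC) = -50/3]
4. A_y = -16/3  [AB · CE = -160/3 ∩ 2·signedArea(BAC) = -50/3]
   → A = (-4, -16/3)

A = (-4, -16/3)
B = (-5, -1)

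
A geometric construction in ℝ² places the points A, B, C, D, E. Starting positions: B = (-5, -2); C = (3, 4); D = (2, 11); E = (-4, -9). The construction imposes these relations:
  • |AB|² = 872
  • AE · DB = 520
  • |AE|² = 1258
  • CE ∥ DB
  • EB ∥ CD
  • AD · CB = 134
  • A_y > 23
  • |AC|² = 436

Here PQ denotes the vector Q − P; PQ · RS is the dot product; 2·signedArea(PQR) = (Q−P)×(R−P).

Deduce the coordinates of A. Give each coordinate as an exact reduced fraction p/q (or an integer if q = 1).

A = (9, 24)

1. A_x = 9  [AD · CB = 134 ∩ AE · DB = 520]
2. A_y = 24  [AD · CB = 134 ∩ AE · DB = 520]
   → A = (9, 24)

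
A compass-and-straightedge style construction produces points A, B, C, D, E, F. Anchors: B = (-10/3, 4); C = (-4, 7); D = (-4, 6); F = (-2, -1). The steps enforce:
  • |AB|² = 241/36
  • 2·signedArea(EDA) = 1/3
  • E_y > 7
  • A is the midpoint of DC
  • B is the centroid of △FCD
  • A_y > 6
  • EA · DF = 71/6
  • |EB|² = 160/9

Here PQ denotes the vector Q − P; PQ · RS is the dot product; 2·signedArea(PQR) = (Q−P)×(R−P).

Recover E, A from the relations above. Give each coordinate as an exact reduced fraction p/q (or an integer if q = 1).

1. A_x = -4  [A is the midpoint of DC]
2. A_y = 13/2  [A is the midpoint of DC]
   → A = (-4, 13/2)
3. E_x = -14/3  [2·signedArea(EDA) = 1/3 ∩ EA · DF = 71/6]
4. E_y = 8  [2·signedArea(EDA) = 1/3 ∩ EA · DF = 71/6]
   → E = (-14/3, 8)

A = (-4, 13/2)
E = (-14/3, 8)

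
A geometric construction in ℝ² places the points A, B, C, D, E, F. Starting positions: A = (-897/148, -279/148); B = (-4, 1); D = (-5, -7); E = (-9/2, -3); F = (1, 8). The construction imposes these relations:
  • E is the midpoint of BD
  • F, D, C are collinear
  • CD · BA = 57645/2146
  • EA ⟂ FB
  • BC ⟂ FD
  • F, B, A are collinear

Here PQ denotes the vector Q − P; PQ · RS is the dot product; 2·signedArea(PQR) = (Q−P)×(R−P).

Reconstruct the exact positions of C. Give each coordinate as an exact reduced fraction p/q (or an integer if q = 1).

C = (-61/29, 7/29)

1. C_x = -61/29  [F, D, C are collinear ∩ BC ⟂ FD]
2. C_y = 7/29  [F, D, C are collinear ∩ BC ⟂ FD]
   → C = (-61/29, 7/29)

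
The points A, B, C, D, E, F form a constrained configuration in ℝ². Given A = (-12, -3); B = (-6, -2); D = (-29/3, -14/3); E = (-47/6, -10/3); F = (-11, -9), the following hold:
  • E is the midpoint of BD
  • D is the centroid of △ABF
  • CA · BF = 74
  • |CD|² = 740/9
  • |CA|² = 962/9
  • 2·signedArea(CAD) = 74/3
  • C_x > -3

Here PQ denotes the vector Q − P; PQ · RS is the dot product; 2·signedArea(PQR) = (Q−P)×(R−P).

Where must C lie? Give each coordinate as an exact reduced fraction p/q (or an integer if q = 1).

1. C_x = -7/3  [line 5·x + 7·y + 7 = 0 ∩ |CD|² = 740/9]
2. C_y = 2/3  [line 5·x + 7·y + 7 = 0 ∩ |CD|² = 740/9]
   → C = (-7/3, 2/3)

C = (-7/3, 2/3)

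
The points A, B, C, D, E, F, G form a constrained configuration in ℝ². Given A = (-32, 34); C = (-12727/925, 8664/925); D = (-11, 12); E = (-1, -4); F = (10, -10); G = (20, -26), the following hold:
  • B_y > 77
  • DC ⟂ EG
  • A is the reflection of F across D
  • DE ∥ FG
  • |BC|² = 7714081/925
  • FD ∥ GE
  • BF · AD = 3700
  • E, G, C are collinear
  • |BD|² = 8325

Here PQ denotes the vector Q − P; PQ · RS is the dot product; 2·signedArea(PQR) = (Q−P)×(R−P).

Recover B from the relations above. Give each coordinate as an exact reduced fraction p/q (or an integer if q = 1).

1. B_x = -74  [line -21·x + 22·y + -3270 = 0 ∩ |BD|² = 8325]
2. B_y = 78  [line -21·x + 22·y + -3270 = 0 ∩ |BD|² = 8325]
   → B = (-74, 78)

B = (-74, 78)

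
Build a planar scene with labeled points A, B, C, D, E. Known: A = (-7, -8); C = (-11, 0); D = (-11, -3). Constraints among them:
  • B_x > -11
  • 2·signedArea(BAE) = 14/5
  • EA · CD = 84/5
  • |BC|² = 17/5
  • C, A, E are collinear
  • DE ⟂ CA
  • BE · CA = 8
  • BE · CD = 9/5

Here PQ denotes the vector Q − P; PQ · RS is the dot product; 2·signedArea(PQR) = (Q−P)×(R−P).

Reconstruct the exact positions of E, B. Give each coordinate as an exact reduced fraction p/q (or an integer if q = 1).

B = (-53/5, -9/5)
E = (-49/5, -12/5)

1. E_x = -49/5  [C, A, E are collinear ∩ DE ⟂ CA]
2. E_y = -12/5  [C, A, E are collinear ∩ DE ⟂ CA]
   → E = (-49/5, -12/5)
3. B_x = -53/5  [2·signedArea(BAE) = 14/5 ∩ BE · CA = 8]
4. B_y = -9/5  [2·signedArea(BAE) = 14/5 ∩ BE · CA = 8]
   → B = (-53/5, -9/5)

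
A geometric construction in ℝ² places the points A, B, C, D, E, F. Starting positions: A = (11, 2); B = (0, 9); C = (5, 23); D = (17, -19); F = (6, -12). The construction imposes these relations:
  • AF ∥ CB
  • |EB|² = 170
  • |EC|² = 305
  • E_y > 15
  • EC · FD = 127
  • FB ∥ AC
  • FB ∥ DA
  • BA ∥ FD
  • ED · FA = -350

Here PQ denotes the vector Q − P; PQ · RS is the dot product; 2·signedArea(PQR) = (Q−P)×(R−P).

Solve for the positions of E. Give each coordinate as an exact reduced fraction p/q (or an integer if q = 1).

1. E_x = -11  [EC · FD = 127 ∩ ED · FA = -350]
2. E_y = 16  [EC · FD = 127 ∩ ED · FA = -350]
   → E = (-11, 16)

E = (-11, 16)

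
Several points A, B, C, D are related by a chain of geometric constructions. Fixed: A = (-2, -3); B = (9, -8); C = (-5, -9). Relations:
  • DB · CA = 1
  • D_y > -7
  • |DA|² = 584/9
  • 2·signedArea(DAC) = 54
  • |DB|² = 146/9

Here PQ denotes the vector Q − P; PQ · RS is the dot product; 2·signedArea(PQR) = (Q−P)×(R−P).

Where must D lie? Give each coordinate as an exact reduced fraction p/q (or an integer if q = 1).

D = (16/3, -19/3)

1. D_x = 16/3  [2·signedArea(DAC) = 54 ∩ DB · CA = 1]
2. D_y = -19/3  [2·signedArea(DAC) = 54 ∩ DB · CA = 1]
   → D = (16/3, -19/3)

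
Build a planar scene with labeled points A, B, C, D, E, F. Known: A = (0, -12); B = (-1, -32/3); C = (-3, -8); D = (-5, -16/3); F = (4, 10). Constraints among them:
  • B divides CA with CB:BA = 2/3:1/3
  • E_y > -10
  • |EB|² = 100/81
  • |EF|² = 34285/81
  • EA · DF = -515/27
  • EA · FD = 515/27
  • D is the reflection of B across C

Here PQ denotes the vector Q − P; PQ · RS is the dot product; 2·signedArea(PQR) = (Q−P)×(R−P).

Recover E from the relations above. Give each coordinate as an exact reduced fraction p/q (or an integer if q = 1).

E = (-5/3, -88/9)

1. E_x = -5/3  [line 9·x + 46/3·y + 4453/27 = 0 ∩ |EB|² = 100/81]
2. E_y = -88/9  [line 9·x + 46/3·y + 4453/27 = 0 ∩ |EB|² = 100/81]
   → E = (-5/3, -88/9)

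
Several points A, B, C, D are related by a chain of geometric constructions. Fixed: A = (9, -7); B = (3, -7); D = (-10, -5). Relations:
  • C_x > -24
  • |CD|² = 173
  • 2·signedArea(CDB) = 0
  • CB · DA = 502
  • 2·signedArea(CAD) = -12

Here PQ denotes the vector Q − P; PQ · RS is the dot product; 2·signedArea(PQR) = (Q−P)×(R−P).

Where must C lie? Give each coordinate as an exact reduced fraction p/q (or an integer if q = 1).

1. C_x = -23  [2·signedArea(CDB) = 0 ∩ 2·signedArea(CAD) = -12]
2. C_y = -3  [2·signedArea(CDB) = 0 ∩ 2·signedArea(CAD) = -12]
   → C = (-23, -3)

C = (-23, -3)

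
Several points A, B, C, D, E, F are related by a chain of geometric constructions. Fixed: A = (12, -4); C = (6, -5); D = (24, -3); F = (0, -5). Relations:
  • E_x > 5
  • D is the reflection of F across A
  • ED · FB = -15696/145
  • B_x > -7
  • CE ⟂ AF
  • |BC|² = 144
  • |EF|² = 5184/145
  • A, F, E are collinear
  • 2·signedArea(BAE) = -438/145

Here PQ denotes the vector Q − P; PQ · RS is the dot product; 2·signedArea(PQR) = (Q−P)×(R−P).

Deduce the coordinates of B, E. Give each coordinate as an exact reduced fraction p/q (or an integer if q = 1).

B = (-6, -5)
E = (864/145, -653/145)

1. E_x = 864/145  [A, F, E are collinear ∩ CE ⟂ AF]
2. E_y = -653/145  [A, F, E are collinear ∩ CE ⟂ AF]
   → E = (864/145, -653/145)
3. B_x = -6  [2·signedArea(BAE) = -438/145 ∩ ED · FB = -15696/145]
4. B_y = -5  [2·signedArea(BAE) = -438/145 ∩ ED · FB = -15696/145]
   → B = (-6, -5)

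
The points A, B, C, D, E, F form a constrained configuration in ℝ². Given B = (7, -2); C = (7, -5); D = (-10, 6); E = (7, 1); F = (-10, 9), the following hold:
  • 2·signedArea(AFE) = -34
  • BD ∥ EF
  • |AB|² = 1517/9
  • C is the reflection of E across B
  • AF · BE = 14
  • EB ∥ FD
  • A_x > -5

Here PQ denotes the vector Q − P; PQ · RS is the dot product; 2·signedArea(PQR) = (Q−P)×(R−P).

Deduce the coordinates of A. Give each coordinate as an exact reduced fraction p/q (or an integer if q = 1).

A = (-13/3, 13/3)

1. A_x = -13/3  [AF · BE = 14 ∩ 2·signedArea(AFE) = -34]
2. A_y = 13/3  [AF · BE = 14 ∩ 2·signedArea(AFE) = -34]
   → A = (-13/3, 13/3)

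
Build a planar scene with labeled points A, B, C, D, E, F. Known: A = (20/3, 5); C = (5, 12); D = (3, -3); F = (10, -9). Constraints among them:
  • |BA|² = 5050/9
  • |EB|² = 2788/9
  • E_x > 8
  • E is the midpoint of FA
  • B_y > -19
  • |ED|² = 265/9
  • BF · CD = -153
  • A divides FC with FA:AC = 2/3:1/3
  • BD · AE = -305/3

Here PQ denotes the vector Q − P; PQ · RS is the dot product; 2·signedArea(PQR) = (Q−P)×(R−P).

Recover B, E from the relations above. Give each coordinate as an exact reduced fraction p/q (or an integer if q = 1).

B = (1, -18)
E = (25/3, -2)

1. E_x = 25/3  [E is the midpoint of FA]
2. E_y = -2  [E is the midpoint of FA]
   → E = (25/3, -2)
3. B_x = 1  [BF · CD = -153 ∩ BD · AE = -305/3]
4. B_y = -18  [BF · CD = -153 ∩ BD · AE = -305/3]
   → B = (1, -18)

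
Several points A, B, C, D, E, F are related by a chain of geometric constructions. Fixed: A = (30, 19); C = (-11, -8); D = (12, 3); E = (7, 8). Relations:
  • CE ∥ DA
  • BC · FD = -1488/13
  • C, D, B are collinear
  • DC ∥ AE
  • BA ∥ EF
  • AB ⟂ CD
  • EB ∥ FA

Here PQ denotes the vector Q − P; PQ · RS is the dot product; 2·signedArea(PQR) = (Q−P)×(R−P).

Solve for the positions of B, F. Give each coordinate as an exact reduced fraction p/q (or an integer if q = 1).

B = (2137/65, 844/65)
F = (268/65, 911/65)

1. B_x = 2137/65  [C, D, B are collinear ∩ AB ⟂ CD]
2. B_y = 844/65  [C, D, B are collinear ∩ AB ⟂ CD]
   → B = (2137/65, 844/65)
3. F_x = 268/65  [EB ∥ FA ∩ BA ∥ EF]
4. F_y = 911/65  [EB ∥ FA ∩ BA ∥ EF]
   → F = (268/65, 911/65)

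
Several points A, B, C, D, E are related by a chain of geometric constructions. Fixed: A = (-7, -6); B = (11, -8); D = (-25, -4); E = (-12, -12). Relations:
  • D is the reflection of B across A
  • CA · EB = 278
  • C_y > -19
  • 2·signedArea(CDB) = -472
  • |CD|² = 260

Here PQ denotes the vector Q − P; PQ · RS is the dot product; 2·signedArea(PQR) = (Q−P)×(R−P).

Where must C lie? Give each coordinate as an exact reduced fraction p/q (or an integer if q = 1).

1. C_x = -17  [2·signedArea(CDB) = -472 ∩ CA · EB = 278]
2. C_y = -18  [2·signedArea(CDB) = -472 ∩ CA · EB = 278]
   → C = (-17, -18)

C = (-17, -18)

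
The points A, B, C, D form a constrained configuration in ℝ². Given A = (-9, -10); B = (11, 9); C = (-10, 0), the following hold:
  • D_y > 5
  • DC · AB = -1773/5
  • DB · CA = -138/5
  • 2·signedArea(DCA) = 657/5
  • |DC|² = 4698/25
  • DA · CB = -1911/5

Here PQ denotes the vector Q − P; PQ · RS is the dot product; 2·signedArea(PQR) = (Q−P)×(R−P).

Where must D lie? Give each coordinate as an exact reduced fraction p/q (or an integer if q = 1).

1. D_x = 13/5  [DA · CB = -1911/5 ∩ 2·signedArea(DCA) = 657/5]
2. D_y = 27/5  [DA · CB = -1911/5 ∩ 2·signedArea(DCA) = 657/5]
   → D = (13/5, 27/5)

D = (13/5, 27/5)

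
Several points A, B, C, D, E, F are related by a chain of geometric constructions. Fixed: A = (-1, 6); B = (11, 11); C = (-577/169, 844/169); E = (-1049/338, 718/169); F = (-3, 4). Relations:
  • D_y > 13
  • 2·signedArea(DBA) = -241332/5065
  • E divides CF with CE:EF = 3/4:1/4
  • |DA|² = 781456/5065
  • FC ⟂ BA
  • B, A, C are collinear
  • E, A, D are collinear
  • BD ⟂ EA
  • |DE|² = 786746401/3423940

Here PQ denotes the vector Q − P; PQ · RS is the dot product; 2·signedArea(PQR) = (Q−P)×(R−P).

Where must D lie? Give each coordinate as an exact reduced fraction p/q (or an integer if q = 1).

1. D_x = 43283/5065  [E, A, D are collinear ∩ BD ⟂ EA]
2. D_y = 70646/5065  [E, A, D are collinear ∩ BD ⟂ EA]
   → D = (43283/5065, 70646/5065)

D = (43283/5065, 70646/5065)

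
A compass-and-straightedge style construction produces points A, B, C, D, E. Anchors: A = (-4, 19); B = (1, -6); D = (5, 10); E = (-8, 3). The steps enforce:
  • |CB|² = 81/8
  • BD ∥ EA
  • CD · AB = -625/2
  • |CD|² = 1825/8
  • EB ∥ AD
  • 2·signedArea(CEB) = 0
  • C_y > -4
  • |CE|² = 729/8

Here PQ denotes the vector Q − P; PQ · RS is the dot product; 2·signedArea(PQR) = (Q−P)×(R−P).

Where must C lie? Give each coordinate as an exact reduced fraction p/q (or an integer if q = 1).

1. C_x = -5/4  [2·signedArea(CEB) = 0 ∩ CD · AB = -625/2]
2. C_y = -15/4  [2·signedArea(CEB) = 0 ∩ CD · AB = -625/2]
   → C = (-5/4, -15/4)

C = (-5/4, -15/4)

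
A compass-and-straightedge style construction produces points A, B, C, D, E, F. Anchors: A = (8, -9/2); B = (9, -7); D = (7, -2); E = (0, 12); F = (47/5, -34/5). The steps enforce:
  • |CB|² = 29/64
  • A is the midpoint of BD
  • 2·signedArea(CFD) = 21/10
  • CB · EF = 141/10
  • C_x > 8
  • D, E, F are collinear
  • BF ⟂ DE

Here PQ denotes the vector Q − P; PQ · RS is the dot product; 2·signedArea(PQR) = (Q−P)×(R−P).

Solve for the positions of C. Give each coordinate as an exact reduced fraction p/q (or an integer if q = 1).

C = (35/4, -51/8)

1. C_x = 35/4  [CB · EF = 141/10 ∩ 2·signedArea(CFD) = 21/10]
2. C_y = -51/8  [CB · EF = 141/10 ∩ 2·signedArea(CFD) = 21/10]
   → C = (35/4, -51/8)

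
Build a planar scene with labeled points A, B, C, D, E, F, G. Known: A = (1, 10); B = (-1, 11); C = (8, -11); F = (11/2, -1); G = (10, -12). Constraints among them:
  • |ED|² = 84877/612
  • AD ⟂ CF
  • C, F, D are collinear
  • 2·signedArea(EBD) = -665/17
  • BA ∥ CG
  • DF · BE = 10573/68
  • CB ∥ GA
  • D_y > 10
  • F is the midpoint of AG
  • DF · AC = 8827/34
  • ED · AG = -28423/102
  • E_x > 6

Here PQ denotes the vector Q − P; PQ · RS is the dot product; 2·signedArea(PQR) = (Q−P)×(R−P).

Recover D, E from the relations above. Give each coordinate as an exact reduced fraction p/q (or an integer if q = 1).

D = (45/17, 177/17)
E = (617/102, -44/51)

1. D_x = 45/17  [C, F, D are collinear ∩ AD ⟂ CF]
2. D_y = 177/17  [C, F, D are collinear ∩ AD ⟂ CF]
   → D = (45/17, 177/17)
3. E_x = 617/102  [2·signedArea(EBD) = -665/17 ∩ DF · BE = 10573/68]
4. E_y = -44/51  [2·signedArea(EBD) = -665/17 ∩ DF · BE = 10573/68]
   → E = (617/102, -44/51)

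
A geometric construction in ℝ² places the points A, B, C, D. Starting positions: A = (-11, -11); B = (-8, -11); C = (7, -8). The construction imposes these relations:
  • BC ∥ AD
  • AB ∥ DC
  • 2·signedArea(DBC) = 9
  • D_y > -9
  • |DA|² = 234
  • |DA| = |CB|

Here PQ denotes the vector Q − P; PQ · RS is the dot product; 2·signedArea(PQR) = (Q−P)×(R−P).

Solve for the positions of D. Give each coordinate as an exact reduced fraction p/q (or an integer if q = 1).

D = (4, -8)

1. D_x = 4  [AB ∥ DC ∩ BC ∥ AD]
2. D_y = -8  [AB ∥ DC ∩ BC ∥ AD]
   → D = (4, -8)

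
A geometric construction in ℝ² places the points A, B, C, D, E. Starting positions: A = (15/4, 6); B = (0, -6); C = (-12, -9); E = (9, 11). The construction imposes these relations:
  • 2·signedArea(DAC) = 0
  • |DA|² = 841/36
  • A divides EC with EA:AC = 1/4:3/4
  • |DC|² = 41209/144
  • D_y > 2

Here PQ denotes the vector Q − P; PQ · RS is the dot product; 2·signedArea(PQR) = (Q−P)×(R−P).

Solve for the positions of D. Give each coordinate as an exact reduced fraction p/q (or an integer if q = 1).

D = (1/4, 8/3)

1. D_x = 1/4  [line 15·x + -63/4·y + 153/4 = 0 ∩ |DC|² = 41209/144]
2. D_y = 8/3  [line 15·x + -63/4·y + 153/4 = 0 ∩ |DC|² = 41209/144]
   → D = (1/4, 8/3)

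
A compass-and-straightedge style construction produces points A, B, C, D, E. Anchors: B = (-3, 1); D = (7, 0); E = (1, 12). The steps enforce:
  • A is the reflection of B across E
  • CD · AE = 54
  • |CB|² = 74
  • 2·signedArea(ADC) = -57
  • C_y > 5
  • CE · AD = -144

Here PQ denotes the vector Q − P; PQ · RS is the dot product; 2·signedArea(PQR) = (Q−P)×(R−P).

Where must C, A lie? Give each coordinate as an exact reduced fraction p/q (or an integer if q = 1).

1. A_x = 5  [A is the reflection of B across E]
2. A_y = 23  [A is the reflection of B across E]
   → A = (5, 23)
3. C_x = 4  [CD · AE = 54 ∩ 2·signedArea(ADC) = -57]
4. C_y = 6  [CD · AE = 54 ∩ 2·signedArea(ADC) = -57]
   → C = (4, 6)

A = (5, 23)
C = (4, 6)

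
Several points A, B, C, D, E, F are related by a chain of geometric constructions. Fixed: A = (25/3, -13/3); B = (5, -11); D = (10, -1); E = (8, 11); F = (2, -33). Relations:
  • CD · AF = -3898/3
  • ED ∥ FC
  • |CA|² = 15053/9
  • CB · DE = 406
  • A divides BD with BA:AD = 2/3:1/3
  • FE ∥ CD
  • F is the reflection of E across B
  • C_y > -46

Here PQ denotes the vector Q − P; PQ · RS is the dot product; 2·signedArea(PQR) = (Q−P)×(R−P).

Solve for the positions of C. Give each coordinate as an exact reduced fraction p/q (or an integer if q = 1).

1. C_x = 4  [FE ∥ CD ∩ ED ∥ FC]
2. C_y = -45  [FE ∥ CD ∩ ED ∥ FC]
   → C = (4, -45)

C = (4, -45)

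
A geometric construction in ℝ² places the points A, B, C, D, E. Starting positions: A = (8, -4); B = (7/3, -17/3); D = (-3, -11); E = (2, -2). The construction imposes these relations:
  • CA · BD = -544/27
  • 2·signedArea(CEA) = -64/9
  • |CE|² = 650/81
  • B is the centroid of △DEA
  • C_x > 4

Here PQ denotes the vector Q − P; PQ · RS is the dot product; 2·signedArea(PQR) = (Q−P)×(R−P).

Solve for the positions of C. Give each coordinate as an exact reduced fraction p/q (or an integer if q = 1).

1. C_x = 37/9  [2·signedArea(CEA) = -64/9 ∩ CA · BD = -544/27]
2. C_y = -35/9  [2·signedArea(CEA) = -64/9 ∩ CA · BD = -544/27]
   → C = (37/9, -35/9)

C = (37/9, -35/9)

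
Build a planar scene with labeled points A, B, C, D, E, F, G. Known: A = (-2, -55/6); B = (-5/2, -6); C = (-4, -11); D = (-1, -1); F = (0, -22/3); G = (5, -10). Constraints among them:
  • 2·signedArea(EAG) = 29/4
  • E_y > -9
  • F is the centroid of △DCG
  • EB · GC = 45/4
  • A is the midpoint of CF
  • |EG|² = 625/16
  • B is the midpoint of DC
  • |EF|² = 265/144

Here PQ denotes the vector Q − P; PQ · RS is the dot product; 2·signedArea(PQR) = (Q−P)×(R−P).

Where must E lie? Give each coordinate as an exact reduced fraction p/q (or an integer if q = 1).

1. E_x = -1  [EB · GC = 45/4 ∩ 2·signedArea(EAG) = 29/4]
2. E_y = -33/4  [EB · GC = 45/4 ∩ 2·signedArea(EAG) = 29/4]
   → E = (-1, -33/4)

E = (-1, -33/4)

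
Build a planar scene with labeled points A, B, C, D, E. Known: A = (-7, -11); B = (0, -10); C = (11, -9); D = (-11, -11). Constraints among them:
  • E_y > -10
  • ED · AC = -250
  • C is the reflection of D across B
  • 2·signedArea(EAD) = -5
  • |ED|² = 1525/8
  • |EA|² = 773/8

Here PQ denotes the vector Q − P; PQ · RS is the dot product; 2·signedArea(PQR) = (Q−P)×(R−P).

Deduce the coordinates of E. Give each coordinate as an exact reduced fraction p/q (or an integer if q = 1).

1. E_x = 11/4  [ED · AC = -250 ∩ 2·signedArea(EAD) = -5]
2. E_y = -39/4  [ED · AC = -250 ∩ 2·signedArea(EAD) = -5]
   → E = (11/4, -39/4)

E = (11/4, -39/4)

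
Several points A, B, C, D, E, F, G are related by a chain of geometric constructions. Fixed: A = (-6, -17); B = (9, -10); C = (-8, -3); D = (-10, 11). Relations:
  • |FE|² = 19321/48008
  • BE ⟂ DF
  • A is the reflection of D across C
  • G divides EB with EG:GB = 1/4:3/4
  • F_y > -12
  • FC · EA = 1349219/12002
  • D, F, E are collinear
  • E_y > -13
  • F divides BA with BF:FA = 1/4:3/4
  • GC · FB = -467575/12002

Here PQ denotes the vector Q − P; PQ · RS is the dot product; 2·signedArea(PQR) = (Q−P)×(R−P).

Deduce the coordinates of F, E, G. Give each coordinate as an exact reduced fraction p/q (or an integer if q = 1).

1. F_x = 21/4  [F divides BA with BF:FA = 1/4:3/4]
2. F_y = -47/4  [F divides BA with BF:FA = 1/4:3/4]
   → F = (21/4, -47/4)
3. E_x = 33625/6001  [D, F, E are collinear ∩ BE ⟂ DF]
4. E_y = -73674/6001  [D, F, E are collinear ∩ BE ⟂ DF]
   → E = (33625/6001, -73674/6001)
5. G_x = 38721/6001  [G divides EB with EG:GB = 1/4:3/4]
6. G_y = -70258/6001  [G divides EB with EG:GB = 1/4:3/4]
   → G = (38721/6001, -70258/6001)

E = (33625/6001, -73674/6001)
F = (21/4, -47/4)
G = (38721/6001, -70258/6001)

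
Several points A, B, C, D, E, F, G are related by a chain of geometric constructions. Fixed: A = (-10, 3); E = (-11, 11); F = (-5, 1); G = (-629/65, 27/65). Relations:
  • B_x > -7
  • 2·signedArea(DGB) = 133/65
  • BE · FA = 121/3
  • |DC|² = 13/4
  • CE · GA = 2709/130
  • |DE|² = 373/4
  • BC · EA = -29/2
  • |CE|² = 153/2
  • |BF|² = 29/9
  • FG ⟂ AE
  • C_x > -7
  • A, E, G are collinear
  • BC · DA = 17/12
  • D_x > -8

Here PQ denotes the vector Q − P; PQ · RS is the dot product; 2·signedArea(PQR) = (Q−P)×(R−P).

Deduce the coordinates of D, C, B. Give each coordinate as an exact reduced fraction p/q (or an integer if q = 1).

B = (-20/3, 5/3)
C = (-13/2, 7/2)
D = (-15/2, 2)

1. C_x = -13/2  [line 21/65·x + -168/65·y + 1449/130 = 0 ∩ |CE|² = 153/2]
2. C_y = 7/2  [line 21/65·x + -168/65·y + 1449/130 = 0 ∩ |CE|² = 153/2]
   → C = (-13/2, 7/2)
3. B_x = -20/3  [BE · FA = 121/3 ∩ BC · EA = -29/2]
4. B_y = 5/3  [BE · FA = 121/3 ∩ BC · EA = -29/2]
   → B = (-20/3, 5/3)
5. D_x = -15/2  [2·signedArea(DGB) = 133/65 ∩ BC · DA = 17/12]
6. D_y = 2  [2·signedArea(DGB) = 133/65 ∩ BC · DA = 17/12]
   → D = (-15/2, 2)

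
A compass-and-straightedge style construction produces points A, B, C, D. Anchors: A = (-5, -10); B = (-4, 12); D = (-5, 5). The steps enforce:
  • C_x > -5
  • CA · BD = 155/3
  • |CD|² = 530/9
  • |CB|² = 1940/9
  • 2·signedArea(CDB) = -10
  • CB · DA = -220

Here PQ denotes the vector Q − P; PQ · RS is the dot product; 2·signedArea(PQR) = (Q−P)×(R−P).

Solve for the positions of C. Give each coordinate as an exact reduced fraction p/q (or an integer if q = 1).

C = (-14/3, -8/3)

1. C_x = -14/3  [CA · BD = 155/3 ∩ CB · DA = -220]
2. C_y = -8/3  [CA · BD = 155/3 ∩ CB · DA = -220]
   → C = (-14/3, -8/3)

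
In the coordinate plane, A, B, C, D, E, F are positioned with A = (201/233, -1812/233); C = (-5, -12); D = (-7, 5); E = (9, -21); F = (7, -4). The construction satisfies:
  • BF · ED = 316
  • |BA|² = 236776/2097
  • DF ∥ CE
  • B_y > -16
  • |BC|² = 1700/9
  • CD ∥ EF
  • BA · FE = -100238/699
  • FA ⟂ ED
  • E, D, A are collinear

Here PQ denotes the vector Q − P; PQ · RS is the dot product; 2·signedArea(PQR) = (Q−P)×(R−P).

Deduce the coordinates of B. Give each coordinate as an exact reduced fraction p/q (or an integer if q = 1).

1. B_x = 25/3  [BA · FE = -100238/699 ∩ BF · ED = 316]
2. B_y = -46/3  [BA · FE = -100238/699 ∩ BF · ED = 316]
   → B = (25/3, -46/3)

B = (25/3, -46/3)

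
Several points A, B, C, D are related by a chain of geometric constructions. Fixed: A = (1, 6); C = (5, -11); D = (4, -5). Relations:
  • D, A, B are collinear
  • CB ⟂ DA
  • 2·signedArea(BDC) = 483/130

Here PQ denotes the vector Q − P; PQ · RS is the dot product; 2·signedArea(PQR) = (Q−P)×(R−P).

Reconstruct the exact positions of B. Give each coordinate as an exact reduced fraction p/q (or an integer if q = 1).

B = (727/130, -1409/130)

1. B_x = 727/130  [D, A, B are collinear ∩ CB ⟂ DA]
2. B_y = -1409/130  [D, A, B are collinear ∩ CB ⟂ DA]
   → B = (727/130, -1409/130)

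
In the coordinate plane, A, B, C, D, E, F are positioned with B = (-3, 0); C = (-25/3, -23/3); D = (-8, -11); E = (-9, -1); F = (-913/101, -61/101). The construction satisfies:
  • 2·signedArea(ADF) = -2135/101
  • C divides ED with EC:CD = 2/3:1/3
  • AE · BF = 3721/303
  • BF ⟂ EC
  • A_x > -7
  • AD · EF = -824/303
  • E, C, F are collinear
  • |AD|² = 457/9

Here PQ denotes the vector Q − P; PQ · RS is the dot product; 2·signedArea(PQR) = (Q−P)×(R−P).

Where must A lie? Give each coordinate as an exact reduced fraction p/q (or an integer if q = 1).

A = (-20/3, -4)

1. A_x = -20/3  [2·signedArea(ADF) = -2135/101 ∩ AD · EF = -824/303]
2. A_y = -4  [2·signedArea(ADF) = -2135/101 ∩ AD · EF = -824/303]
   → A = (-20/3, -4)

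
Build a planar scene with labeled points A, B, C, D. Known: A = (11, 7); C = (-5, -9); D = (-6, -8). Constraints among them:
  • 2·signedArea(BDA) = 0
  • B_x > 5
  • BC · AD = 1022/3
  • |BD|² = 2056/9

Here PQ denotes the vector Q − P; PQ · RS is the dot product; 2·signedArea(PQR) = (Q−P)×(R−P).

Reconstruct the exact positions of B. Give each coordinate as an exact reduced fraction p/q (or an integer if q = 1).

B = (16/3, 2)

1. B_x = 16/3  [2·signedArea(BDA) = 0 ∩ BC · AD = 1022/3]
2. B_y = 2  [2·signedArea(BDA) = 0 ∩ BC · AD = 1022/3]
   → B = (16/3, 2)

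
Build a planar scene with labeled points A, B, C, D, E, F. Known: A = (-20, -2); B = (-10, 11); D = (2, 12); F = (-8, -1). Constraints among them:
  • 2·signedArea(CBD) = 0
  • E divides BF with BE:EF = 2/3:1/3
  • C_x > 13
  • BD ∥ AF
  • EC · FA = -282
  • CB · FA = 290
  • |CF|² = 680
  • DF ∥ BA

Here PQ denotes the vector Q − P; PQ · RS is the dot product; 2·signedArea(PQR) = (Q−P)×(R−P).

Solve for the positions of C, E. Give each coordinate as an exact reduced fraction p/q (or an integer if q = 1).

1. C_x = 14  [2·signedArea(CBD) = 0 ∩ CB · FA = 290]
2. C_y = 13  [2·signedArea(CBD) = 0 ∩ CB · FA = 290]
   → C = (14, 13)
3. E_x = -26/3  [E divides BF with BE:EF = 2/3:1/3]
4. E_y = 3  [E divides BF with BE:EF = 2/3:1/3]
   → E = (-26/3, 3)

C = (14, 13)
E = (-26/3, 3)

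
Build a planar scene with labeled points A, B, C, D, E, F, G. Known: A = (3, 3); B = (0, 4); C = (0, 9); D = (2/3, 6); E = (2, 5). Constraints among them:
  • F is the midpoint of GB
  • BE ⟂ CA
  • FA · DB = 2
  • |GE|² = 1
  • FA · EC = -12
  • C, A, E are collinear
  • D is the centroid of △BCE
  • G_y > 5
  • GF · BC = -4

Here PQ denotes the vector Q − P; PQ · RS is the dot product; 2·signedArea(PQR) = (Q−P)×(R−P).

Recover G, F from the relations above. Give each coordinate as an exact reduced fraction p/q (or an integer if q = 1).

1. F_x = 3/5  [FA · EC = -12 ∩ FA · DB = 2]
2. F_y = 24/5  [FA · EC = -12 ∩ FA · DB = 2]
   → F = (3/5, 24/5)
3. G_x = 6/5  [GF · BC = -4 ∩ F is the midpoint of GB]
4. G_y = 28/5  [GF · BC = -4 ∩ F is the midpoint of GB]
   → G = (6/5, 28/5)

F = (3/5, 24/5)
G = (6/5, 28/5)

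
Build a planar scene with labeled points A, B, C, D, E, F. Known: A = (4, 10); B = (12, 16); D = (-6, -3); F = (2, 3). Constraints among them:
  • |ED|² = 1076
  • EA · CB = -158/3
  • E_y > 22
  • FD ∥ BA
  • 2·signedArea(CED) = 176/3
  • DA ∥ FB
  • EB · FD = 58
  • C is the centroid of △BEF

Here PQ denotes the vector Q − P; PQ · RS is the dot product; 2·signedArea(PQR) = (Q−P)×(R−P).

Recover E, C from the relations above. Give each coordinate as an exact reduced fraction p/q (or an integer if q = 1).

C = (28/3, 14)
E = (14, 23)

1. E_x = 14  [line 8·x + 6·y + -250 = 0 ∩ |ED|² = 1076]
2. E_y = 23  [line 8·x + 6·y + -250 = 0 ∩ |ED|² = 1076]
   → E = (14, 23)
3. C_x = 28/3  [EA · CB = -158/3 ∩ C is the centroid of △BEF]
4. C_y = 14  [EA · CB = -158/3 ∩ C is the centroid of △BEF]
   → C = (28/3, 14)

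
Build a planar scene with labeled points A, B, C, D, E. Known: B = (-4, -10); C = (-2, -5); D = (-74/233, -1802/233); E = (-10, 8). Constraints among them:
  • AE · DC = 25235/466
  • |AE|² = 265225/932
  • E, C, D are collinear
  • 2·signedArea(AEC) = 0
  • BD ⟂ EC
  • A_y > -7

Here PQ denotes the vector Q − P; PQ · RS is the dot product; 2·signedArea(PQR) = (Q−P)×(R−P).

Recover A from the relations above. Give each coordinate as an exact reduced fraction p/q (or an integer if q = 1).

1. A_x = -270/233  [2·signedArea(AEC) = 0 ∩ AE · DC = 25235/466]
2. A_y = -2967/466  [2·signedArea(AEC) = 0 ∩ AE · DC = 25235/466]
   → A = (-270/233, -2967/466)

A = (-270/233, -2967/466)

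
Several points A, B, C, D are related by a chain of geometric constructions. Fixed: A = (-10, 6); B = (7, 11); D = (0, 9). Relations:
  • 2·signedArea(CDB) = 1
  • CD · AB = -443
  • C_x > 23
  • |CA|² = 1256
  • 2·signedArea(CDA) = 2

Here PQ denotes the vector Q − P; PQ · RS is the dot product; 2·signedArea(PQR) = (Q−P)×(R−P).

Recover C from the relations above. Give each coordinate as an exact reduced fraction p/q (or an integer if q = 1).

C = (24, 16)

1. C_x = 24  [2·signedArea(CDB) = 1 ∩ 2·signedArea(CDA) = 2]
2. C_y = 16  [2·signedArea(CDB) = 1 ∩ 2·signedArea(CDA) = 2]
   → C = (24, 16)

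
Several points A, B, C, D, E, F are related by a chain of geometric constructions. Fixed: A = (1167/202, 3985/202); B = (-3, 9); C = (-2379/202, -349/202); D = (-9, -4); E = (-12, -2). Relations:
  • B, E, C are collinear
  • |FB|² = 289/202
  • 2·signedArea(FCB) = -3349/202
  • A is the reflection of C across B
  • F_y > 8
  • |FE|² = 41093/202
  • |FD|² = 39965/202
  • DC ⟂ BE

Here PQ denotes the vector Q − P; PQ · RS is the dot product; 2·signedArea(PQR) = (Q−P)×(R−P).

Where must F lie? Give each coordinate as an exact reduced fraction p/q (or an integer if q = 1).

F = (-419/202, 1665/202)

1. F_x = -419/202  [line -2167/202·x + 1773/202·y + -19109/202 = 0 ∩ |FE|² = 41093/202]
2. F_y = 1665/202  [line -2167/202·x + 1773/202·y + -19109/202 = 0 ∩ |FE|² = 41093/202]
   → F = (-419/202, 1665/202)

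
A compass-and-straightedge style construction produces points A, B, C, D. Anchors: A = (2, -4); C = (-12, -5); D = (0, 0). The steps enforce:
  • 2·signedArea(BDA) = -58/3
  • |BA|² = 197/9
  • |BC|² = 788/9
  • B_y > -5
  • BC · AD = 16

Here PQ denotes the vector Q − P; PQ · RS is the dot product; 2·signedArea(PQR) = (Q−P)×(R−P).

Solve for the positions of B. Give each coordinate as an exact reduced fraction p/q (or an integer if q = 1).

B = (-8/3, -13/3)

1. B_x = -8/3  [2·signedArea(BDA) = -58/3 ∩ BC · AD = 16]
2. B_y = -13/3  [2·signedArea(BDA) = -58/3 ∩ BC · AD = 16]
   → B = (-8/3, -13/3)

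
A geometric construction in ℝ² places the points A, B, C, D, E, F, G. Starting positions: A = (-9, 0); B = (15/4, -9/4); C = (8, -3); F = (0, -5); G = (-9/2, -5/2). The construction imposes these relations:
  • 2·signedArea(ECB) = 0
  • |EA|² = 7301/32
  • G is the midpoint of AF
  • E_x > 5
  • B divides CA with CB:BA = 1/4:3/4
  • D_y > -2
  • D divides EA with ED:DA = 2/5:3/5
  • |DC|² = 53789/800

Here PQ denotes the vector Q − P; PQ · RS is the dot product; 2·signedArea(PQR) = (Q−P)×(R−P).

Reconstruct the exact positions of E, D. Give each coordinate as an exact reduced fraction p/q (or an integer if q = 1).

1. E_x = 47/8  [line -3/4·x + -17/4·y + -27/4 = 0 ∩ |EA|² = 7301/32]
2. E_y = -21/8  [line -3/4·x + -17/4·y + -27/4 = 0 ∩ |EA|² = 7301/32]
   → E = (47/8, -21/8)
3. D_x = -3/40  [D divides EA with ED:DA = 2/5:3/5]
4. D_y = -63/40  [D divides EA with ED:DA = 2/5:3/5]
   → D = (-3/40, -63/40)

D = (-3/40, -63/40)
E = (47/8, -21/8)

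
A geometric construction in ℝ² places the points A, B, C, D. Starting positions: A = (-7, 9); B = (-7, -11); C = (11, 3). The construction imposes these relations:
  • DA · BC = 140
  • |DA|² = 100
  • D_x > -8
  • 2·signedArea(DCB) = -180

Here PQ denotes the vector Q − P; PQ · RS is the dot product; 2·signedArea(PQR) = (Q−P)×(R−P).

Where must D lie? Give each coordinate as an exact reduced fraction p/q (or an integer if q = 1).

1. D_x = -7  [2·signedArea(DCB) = -180 ∩ DA · BC = 140]
2. D_y = -1  [2·signedArea(DCB) = -180 ∩ DA · BC = 140]
   → D = (-7, -1)

D = (-7, -1)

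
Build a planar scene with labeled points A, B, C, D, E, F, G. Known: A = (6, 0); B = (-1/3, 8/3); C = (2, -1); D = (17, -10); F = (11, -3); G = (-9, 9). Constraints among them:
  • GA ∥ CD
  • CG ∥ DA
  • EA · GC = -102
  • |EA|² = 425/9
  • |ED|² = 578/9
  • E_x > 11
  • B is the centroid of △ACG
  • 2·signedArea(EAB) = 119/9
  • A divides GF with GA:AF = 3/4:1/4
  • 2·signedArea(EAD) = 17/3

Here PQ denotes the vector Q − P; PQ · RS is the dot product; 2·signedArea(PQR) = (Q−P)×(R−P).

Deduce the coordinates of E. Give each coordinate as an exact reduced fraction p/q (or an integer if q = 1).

1. E_x = 34/3  [2·signedArea(EAB) = 119/9 ∩ EA · GC = -102]
2. E_y = -13/3  [2·signedArea(EAB) = 119/9 ∩ EA · GC = -102]
   → E = (34/3, -13/3)

E = (34/3, -13/3)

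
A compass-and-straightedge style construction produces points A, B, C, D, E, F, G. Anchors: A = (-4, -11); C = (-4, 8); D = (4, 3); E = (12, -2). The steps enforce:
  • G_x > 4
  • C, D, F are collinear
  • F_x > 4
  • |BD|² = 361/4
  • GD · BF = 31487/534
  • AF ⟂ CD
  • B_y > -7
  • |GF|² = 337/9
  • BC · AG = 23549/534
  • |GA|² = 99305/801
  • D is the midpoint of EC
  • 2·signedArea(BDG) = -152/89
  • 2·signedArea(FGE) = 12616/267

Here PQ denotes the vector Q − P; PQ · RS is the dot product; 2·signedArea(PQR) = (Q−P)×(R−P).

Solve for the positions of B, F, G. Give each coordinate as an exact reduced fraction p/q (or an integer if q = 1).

1. F_x = 404/89  [C, D, F are collinear ∩ AF ⟂ CD]
2. F_y = 237/89  [C, D, F are collinear ∩ AF ⟂ CD]
   → F = (404/89, 237/89)
3. G_x = 372/89  [line -415/89·x + -664/89·y + -1660/267 = 0 ∩ |GF|² = 337/9]
4. G_y = -920/267  [line -415/89·x + -664/89·y + -1660/267 = 0 ∩ |GF|² = 337/9]
   → G = (372/89, -920/267)
5. B_x = 4  [2·signedArea(BDG) = -152/89 ∩ GD · BF = 31487/534]
6. B_y = -13/2  [2·signedArea(BDG) = -152/89 ∩ GD · BF = 31487/534]
   → B = (4, -13/2)

B = (4, -13/2)
F = (404/89, 237/89)
G = (372/89, -920/267)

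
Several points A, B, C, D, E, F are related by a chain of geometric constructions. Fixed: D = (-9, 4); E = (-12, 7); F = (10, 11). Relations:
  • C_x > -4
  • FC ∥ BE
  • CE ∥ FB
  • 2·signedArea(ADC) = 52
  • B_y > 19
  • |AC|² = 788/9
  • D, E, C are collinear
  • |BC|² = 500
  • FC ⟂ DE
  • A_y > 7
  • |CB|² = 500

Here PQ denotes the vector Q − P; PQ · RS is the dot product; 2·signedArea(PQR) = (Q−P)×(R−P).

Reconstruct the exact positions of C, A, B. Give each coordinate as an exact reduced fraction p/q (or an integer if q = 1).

A = (-11/3, 22/3)
B = (1, 20)
C = (-3, -2)

1. C_x = -3  [D, E, C are collinear ∩ FC ⟂ DE]
2. C_y = -2  [D, E, C are collinear ∩ FC ⟂ DE]
   → C = (-3, -2)
3. A_x = -11/3  [line 6·x + 6·y + -22 = 0 ∩ |AC|² = 788/9]
4. A_y = 22/3  [line 6·x + 6·y + -22 = 0 ∩ |AC|² = 788/9]
   → A = (-11/3, 22/3)
5. B_x = 1  [FC ∥ BE ∩ CE ∥ FB]
6. B_y = 20  [FC ∥ BE ∩ CE ∥ FB]
   → B = (1, 20)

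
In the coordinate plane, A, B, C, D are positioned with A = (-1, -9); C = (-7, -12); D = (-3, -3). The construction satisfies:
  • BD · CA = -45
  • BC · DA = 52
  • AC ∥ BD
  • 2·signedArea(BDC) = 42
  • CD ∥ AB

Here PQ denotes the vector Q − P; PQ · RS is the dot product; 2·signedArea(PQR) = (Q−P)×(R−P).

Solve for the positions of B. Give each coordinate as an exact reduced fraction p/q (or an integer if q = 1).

1. B_x = 3  [AC ∥ BD ∩ CD ∥ AB]
2. B_y = 0  [AC ∥ BD ∩ CD ∥ AB]
   → B = (3, 0)

B = (3, 0)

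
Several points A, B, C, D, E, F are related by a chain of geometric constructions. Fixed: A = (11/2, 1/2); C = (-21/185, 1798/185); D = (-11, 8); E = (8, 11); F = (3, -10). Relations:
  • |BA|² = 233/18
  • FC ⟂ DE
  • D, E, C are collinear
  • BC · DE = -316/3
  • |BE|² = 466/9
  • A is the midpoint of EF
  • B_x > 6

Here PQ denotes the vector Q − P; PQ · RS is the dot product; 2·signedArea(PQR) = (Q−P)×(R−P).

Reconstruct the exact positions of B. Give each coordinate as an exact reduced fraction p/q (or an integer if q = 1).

B = (19/3, 4)

1. B_x = 19/3  [line -19·x + -3·y + 397/3 = 0 ∩ |BE|² = 466/9]
2. B_y = 4  [line -19·x + -3·y + 397/3 = 0 ∩ |BE|² = 466/9]
   → B = (19/3, 4)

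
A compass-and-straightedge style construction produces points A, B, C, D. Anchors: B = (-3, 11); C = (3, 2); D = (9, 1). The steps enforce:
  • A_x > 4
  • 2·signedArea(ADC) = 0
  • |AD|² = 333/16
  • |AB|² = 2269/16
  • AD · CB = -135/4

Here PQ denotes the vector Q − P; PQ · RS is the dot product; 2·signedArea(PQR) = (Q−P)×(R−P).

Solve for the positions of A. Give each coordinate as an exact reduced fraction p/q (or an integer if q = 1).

1. A_x = 9/2  [2·signedArea(ADC) = 0 ∩ AD · CB = -135/4]
2. A_y = 7/4  [2·signedArea(ADC) = 0 ∩ AD · CB = -135/4]
   → A = (9/2, 7/4)

A = (9/2, 7/4)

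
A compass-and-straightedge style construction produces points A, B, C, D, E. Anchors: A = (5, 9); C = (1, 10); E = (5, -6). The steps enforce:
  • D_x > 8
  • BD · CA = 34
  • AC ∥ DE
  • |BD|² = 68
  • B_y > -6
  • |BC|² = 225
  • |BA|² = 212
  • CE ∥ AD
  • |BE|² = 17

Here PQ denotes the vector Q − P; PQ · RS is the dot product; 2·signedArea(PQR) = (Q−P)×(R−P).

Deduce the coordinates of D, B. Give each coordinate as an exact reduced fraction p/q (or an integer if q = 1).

B = (1, -5)
D = (9, -7)

1. D_x = 9  [AC ∥ DE ∩ CE ∥ AD]
2. D_y = -7  [AC ∥ DE ∩ CE ∥ AD]
   → D = (9, -7)
3. B_x = 1  [line -4·x + 1·y + 9 = 0 ∩ |BD|² = 68]
4. B_y = -5  [line -4·x + 1·y + 9 = 0 ∩ |BD|² = 68]
   → B = (1, -5)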